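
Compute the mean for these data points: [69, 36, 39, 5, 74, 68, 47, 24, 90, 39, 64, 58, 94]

54.3846

Step 1: Sum all values: 69 + 36 + 39 + 5 + 74 + 68 + 47 + 24 + 90 + 39 + 64 + 58 + 94 = 707
Step 2: Count the number of values: n = 13
Step 3: Mean = sum / n = 707 / 13 = 54.3846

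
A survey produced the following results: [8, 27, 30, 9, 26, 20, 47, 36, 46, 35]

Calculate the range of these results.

39

Step 1: Identify the maximum value: max = 47
Step 2: Identify the minimum value: min = 8
Step 3: Range = max - min = 47 - 8 = 39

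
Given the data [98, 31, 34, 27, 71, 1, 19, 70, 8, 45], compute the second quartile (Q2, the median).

32.5

Step 1: Sort the data: [1, 8, 19, 27, 31, 34, 45, 70, 71, 98]
Step 2: n = 10
Step 3: Q2 is the median. Since n is even, it is the average of the values at positions 5 and 6:
  Q2 = (31 + 34) / 2 = 32.5
Step 4: Q2 = 32.5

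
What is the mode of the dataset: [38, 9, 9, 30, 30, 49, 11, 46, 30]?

30

Step 1: Count the frequency of each value:
  9: appears 2 time(s)
  11: appears 1 time(s)
  30: appears 3 time(s)
  38: appears 1 time(s)
  46: appears 1 time(s)
  49: appears 1 time(s)
Step 2: The value 30 appears most frequently (3 times).
Step 3: Mode = 30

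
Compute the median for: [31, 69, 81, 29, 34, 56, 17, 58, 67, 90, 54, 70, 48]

56

Step 1: Sort the data in ascending order: [17, 29, 31, 34, 48, 54, 56, 58, 67, 69, 70, 81, 90]
Step 2: The number of values is n = 13.
Step 3: Since n is odd, the median is the middle value at position 7: 56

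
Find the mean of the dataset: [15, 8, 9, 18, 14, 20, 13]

13.8571

Step 1: Sum all values: 15 + 8 + 9 + 18 + 14 + 20 + 13 = 97
Step 2: Count the number of values: n = 7
Step 3: Mean = sum / n = 97 / 7 = 13.8571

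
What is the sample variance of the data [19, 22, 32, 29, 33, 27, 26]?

25.8095

Step 1: Compute the mean: (19 + 22 + 32 + 29 + 33 + 27 + 26) / 7 = 26.8571
Step 2: Compute squared deviations from the mean:
  (19 - 26.8571)^2 = 61.7347
  (22 - 26.8571)^2 = 23.5918
  (32 - 26.8571)^2 = 26.449
  (29 - 26.8571)^2 = 4.5918
  (33 - 26.8571)^2 = 37.7347
  (27 - 26.8571)^2 = 0.0204
  (26 - 26.8571)^2 = 0.7347
Step 3: Sum of squared deviations = 154.8571
Step 4: Sample variance = 154.8571 / 6 = 25.8095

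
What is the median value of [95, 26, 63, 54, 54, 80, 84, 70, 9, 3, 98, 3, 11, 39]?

54

Step 1: Sort the data in ascending order: [3, 3, 9, 11, 26, 39, 54, 54, 63, 70, 80, 84, 95, 98]
Step 2: The number of values is n = 14.
Step 3: Since n is even, the median is the average of positions 7 and 8:
  Median = (54 + 54) / 2 = 54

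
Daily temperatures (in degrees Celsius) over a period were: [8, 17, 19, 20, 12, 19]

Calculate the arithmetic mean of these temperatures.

15.8333

Step 1: Sum all values: 8 + 17 + 19 + 20 + 12 + 19 = 95
Step 2: Count the number of values: n = 6
Step 3: Mean = sum / n = 95 / 6 = 15.8333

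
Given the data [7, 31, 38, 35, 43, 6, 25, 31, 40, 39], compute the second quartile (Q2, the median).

33

Step 1: Sort the data: [6, 7, 25, 31, 31, 35, 38, 39, 40, 43]
Step 2: n = 10
Step 3: Q2 is the median. Since n is even, it is the average of the values at positions 5 and 6:
  Q2 = (31 + 35) / 2 = 33
Step 4: Q2 = 33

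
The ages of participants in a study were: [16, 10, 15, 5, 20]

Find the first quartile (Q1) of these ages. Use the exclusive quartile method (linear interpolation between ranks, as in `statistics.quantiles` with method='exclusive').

7.5

Step 1: Sort the data: [5, 10, 15, 16, 20]
Step 2: n = 5
Step 3: Using the exclusive quartile method:
  Q1 = 7.5
  Q2 (median) = 15
  Q3 = 18
  IQR = Q3 - Q1 = 18 - 7.5 = 10.5
Step 4: Q1 = 7.5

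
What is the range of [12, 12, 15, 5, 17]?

12

Step 1: Identify the maximum value: max = 17
Step 2: Identify the minimum value: min = 5
Step 3: Range = max - min = 17 - 5 = 12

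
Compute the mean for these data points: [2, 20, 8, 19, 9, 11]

11.5

Step 1: Sum all values: 2 + 20 + 8 + 19 + 9 + 11 = 69
Step 2: Count the number of values: n = 6
Step 3: Mean = sum / n = 69 / 6 = 11.5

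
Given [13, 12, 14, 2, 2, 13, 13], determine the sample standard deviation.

5.3984

Step 1: Compute the mean: 9.8571
Step 2: Sum of squared deviations from the mean: 174.8571
Step 3: Sample variance = 174.8571 / 6 = 29.1429
Step 4: Standard deviation = sqrt(29.1429) = 5.3984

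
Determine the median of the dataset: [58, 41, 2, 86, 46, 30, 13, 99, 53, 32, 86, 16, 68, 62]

49.5

Step 1: Sort the data in ascending order: [2, 13, 16, 30, 32, 41, 46, 53, 58, 62, 68, 86, 86, 99]
Step 2: The number of values is n = 14.
Step 3: Since n is even, the median is the average of positions 7 and 8:
  Median = (46 + 53) / 2 = 49.5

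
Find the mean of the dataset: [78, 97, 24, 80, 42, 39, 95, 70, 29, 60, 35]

59

Step 1: Sum all values: 78 + 97 + 24 + 80 + 42 + 39 + 95 + 70 + 29 + 60 + 35 = 649
Step 2: Count the number of values: n = 11
Step 3: Mean = sum / n = 649 / 11 = 59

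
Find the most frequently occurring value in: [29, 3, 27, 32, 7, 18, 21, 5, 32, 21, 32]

32

Step 1: Count the frequency of each value:
  3: appears 1 time(s)
  5: appears 1 time(s)
  7: appears 1 time(s)
  18: appears 1 time(s)
  21: appears 2 time(s)
  27: appears 1 time(s)
  29: appears 1 time(s)
  32: appears 3 time(s)
Step 2: The value 32 appears most frequently (3 times).
Step 3: Mode = 32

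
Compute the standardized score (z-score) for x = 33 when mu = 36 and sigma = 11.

-0.2727

Step 1: Recall the z-score formula: z = (x - mu) / sigma
Step 2: Substitute values: z = (33 - 36) / 11
Step 3: z = -3 / 11 = -0.2727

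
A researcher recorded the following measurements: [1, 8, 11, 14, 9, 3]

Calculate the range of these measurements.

13

Step 1: Identify the maximum value: max = 14
Step 2: Identify the minimum value: min = 1
Step 3: Range = max - min = 14 - 1 = 13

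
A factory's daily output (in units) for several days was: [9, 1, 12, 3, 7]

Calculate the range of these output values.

11

Step 1: Identify the maximum value: max = 12
Step 2: Identify the minimum value: min = 1
Step 3: Range = max - min = 12 - 1 = 11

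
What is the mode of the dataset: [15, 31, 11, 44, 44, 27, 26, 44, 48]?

44

Step 1: Count the frequency of each value:
  11: appears 1 time(s)
  15: appears 1 time(s)
  26: appears 1 time(s)
  27: appears 1 time(s)
  31: appears 1 time(s)
  44: appears 3 time(s)
  48: appears 1 time(s)
Step 2: The value 44 appears most frequently (3 times).
Step 3: Mode = 44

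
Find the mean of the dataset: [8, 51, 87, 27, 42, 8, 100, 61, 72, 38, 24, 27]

45.4167

Step 1: Sum all values: 8 + 51 + 87 + 27 + 42 + 8 + 100 + 61 + 72 + 38 + 24 + 27 = 545
Step 2: Count the number of values: n = 12
Step 3: Mean = sum / n = 545 / 12 = 45.4167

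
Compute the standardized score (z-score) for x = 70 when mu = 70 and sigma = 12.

0

Step 1: Recall the z-score formula: z = (x - mu) / sigma
Step 2: Substitute values: z = (70 - 70) / 12
Step 3: z = 0 / 12 = 0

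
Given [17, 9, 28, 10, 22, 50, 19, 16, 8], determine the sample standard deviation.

13.0331

Step 1: Compute the mean: 19.8889
Step 2: Sum of squared deviations from the mean: 1358.8889
Step 3: Sample variance = 1358.8889 / 8 = 169.8611
Step 4: Standard deviation = sqrt(169.8611) = 13.0331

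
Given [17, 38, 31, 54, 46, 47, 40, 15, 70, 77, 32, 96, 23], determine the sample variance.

578.5769

Step 1: Compute the mean: (17 + 38 + 31 + 54 + 46 + 47 + 40 + 15 + 70 + 77 + 32 + 96 + 23) / 13 = 45.0769
Step 2: Compute squared deviations from the mean:
  (17 - 45.0769)^2 = 788.3136
  (38 - 45.0769)^2 = 50.0828
  (31 - 45.0769)^2 = 198.1598
  (54 - 45.0769)^2 = 79.6213
  (46 - 45.0769)^2 = 0.8521
  (47 - 45.0769)^2 = 3.6982
  (40 - 45.0769)^2 = 25.7751
  (15 - 45.0769)^2 = 904.6213
  (70 - 45.0769)^2 = 621.1598
  (77 - 45.0769)^2 = 1019.0828
  (32 - 45.0769)^2 = 171.0059
  (96 - 45.0769)^2 = 2593.1598
  (23 - 45.0769)^2 = 487.3905
Step 3: Sum of squared deviations = 6942.9231
Step 4: Sample variance = 6942.9231 / 12 = 578.5769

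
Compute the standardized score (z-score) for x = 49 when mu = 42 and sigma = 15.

0.4667

Step 1: Recall the z-score formula: z = (x - mu) / sigma
Step 2: Substitute values: z = (49 - 42) / 15
Step 3: z = 7 / 15 = 0.4667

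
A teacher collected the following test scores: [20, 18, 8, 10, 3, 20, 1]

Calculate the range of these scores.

19

Step 1: Identify the maximum value: max = 20
Step 2: Identify the minimum value: min = 1
Step 3: Range = max - min = 20 - 1 = 19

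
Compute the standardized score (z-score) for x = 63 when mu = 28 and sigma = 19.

1.8421

Step 1: Recall the z-score formula: z = (x - mu) / sigma
Step 2: Substitute values: z = (63 - 28) / 19
Step 3: z = 35 / 19 = 1.8421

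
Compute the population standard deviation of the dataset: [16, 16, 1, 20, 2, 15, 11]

6.8213

Step 1: Compute the mean: 11.5714
Step 2: Sum of squared deviations from the mean: 325.7143
Step 3: Population variance = 325.7143 / 7 = 46.5306
Step 4: Standard deviation = sqrt(46.5306) = 6.8213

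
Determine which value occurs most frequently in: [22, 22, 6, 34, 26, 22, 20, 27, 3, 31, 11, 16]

22

Step 1: Count the frequency of each value:
  3: appears 1 time(s)
  6: appears 1 time(s)
  11: appears 1 time(s)
  16: appears 1 time(s)
  20: appears 1 time(s)
  22: appears 3 time(s)
  26: appears 1 time(s)
  27: appears 1 time(s)
  31: appears 1 time(s)
  34: appears 1 time(s)
Step 2: The value 22 appears most frequently (3 times).
Step 3: Mode = 22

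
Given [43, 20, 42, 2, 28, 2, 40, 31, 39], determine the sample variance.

263.5278

Step 1: Compute the mean: (43 + 20 + 42 + 2 + 28 + 2 + 40 + 31 + 39) / 9 = 27.4444
Step 2: Compute squared deviations from the mean:
  (43 - 27.4444)^2 = 241.9753
  (20 - 27.4444)^2 = 55.4198
  (42 - 27.4444)^2 = 211.8642
  (2 - 27.4444)^2 = 647.4198
  (28 - 27.4444)^2 = 0.3086
  (2 - 27.4444)^2 = 647.4198
  (40 - 27.4444)^2 = 157.642
  (31 - 27.4444)^2 = 12.642
  (39 - 27.4444)^2 = 133.5309
Step 3: Sum of squared deviations = 2108.2222
Step 4: Sample variance = 2108.2222 / 8 = 263.5278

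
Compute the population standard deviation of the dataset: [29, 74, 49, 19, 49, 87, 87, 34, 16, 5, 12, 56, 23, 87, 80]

28.8788

Step 1: Compute the mean: 47.1333
Step 2: Sum of squared deviations from the mean: 12509.7333
Step 3: Population variance = 12509.7333 / 15 = 833.9822
Step 4: Standard deviation = sqrt(833.9822) = 28.8788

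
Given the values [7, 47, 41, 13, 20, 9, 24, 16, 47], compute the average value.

24.8889

Step 1: Sum all values: 7 + 47 + 41 + 13 + 20 + 9 + 24 + 16 + 47 = 224
Step 2: Count the number of values: n = 9
Step 3: Mean = sum / n = 224 / 9 = 24.8889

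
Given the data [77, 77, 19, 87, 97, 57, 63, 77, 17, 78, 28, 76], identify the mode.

77

Step 1: Count the frequency of each value:
  17: appears 1 time(s)
  19: appears 1 time(s)
  28: appears 1 time(s)
  57: appears 1 time(s)
  63: appears 1 time(s)
  76: appears 1 time(s)
  77: appears 3 time(s)
  78: appears 1 time(s)
  87: appears 1 time(s)
  97: appears 1 time(s)
Step 2: The value 77 appears most frequently (3 times).
Step 3: Mode = 77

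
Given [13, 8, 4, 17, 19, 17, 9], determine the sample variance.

31.2857

Step 1: Compute the mean: (13 + 8 + 4 + 17 + 19 + 17 + 9) / 7 = 12.4286
Step 2: Compute squared deviations from the mean:
  (13 - 12.4286)^2 = 0.3265
  (8 - 12.4286)^2 = 19.6122
  (4 - 12.4286)^2 = 71.0408
  (17 - 12.4286)^2 = 20.898
  (19 - 12.4286)^2 = 43.1837
  (17 - 12.4286)^2 = 20.898
  (9 - 12.4286)^2 = 11.7551
Step 3: Sum of squared deviations = 187.7143
Step 4: Sample variance = 187.7143 / 6 = 31.2857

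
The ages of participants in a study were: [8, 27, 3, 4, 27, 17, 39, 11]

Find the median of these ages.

14

Step 1: Sort the data in ascending order: [3, 4, 8, 11, 17, 27, 27, 39]
Step 2: The number of values is n = 8.
Step 3: Since n is even, the median is the average of positions 4 and 5:
  Median = (11 + 17) / 2 = 14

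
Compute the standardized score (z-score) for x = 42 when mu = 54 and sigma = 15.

-0.8

Step 1: Recall the z-score formula: z = (x - mu) / sigma
Step 2: Substitute values: z = (42 - 54) / 15
Step 3: z = -12 / 15 = -0.8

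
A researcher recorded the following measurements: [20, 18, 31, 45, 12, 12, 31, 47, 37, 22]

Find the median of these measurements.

26.5

Step 1: Sort the data in ascending order: [12, 12, 18, 20, 22, 31, 31, 37, 45, 47]
Step 2: The number of values is n = 10.
Step 3: Since n is even, the median is the average of positions 5 and 6:
  Median = (22 + 31) / 2 = 26.5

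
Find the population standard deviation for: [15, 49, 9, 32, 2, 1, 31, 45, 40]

17.4703

Step 1: Compute the mean: 24.8889
Step 2: Sum of squared deviations from the mean: 2746.8889
Step 3: Population variance = 2746.8889 / 9 = 305.2099
Step 4: Standard deviation = sqrt(305.2099) = 17.4703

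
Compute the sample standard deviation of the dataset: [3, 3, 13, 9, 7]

4.2426

Step 1: Compute the mean: 7
Step 2: Sum of squared deviations from the mean: 72
Step 3: Sample variance = 72 / 4 = 18
Step 4: Standard deviation = sqrt(18) = 4.2426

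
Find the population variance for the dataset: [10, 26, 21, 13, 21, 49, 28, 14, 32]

127.0617

Step 1: Compute the mean: (10 + 26 + 21 + 13 + 21 + 49 + 28 + 14 + 32) / 9 = 23.7778
Step 2: Compute squared deviations from the mean:
  (10 - 23.7778)^2 = 189.8272
  (26 - 23.7778)^2 = 4.9383
  (21 - 23.7778)^2 = 7.716
  (13 - 23.7778)^2 = 116.1605
  (21 - 23.7778)^2 = 7.716
  (49 - 23.7778)^2 = 636.1605
  (28 - 23.7778)^2 = 17.8272
  (14 - 23.7778)^2 = 95.6049
  (32 - 23.7778)^2 = 67.6049
Step 3: Sum of squared deviations = 1143.5556
Step 4: Population variance = 1143.5556 / 9 = 127.0617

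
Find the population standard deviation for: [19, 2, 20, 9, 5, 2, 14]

7.0797

Step 1: Compute the mean: 10.1429
Step 2: Sum of squared deviations from the mean: 350.8571
Step 3: Population variance = 350.8571 / 7 = 50.1224
Step 4: Standard deviation = sqrt(50.1224) = 7.0797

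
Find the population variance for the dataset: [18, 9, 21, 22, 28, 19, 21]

27.9184

Step 1: Compute the mean: (18 + 9 + 21 + 22 + 28 + 19 + 21) / 7 = 19.7143
Step 2: Compute squared deviations from the mean:
  (18 - 19.7143)^2 = 2.9388
  (9 - 19.7143)^2 = 114.7959
  (21 - 19.7143)^2 = 1.6531
  (22 - 19.7143)^2 = 5.2245
  (28 - 19.7143)^2 = 68.6531
  (19 - 19.7143)^2 = 0.5102
  (21 - 19.7143)^2 = 1.6531
Step 3: Sum of squared deviations = 195.4286
Step 4: Population variance = 195.4286 / 7 = 27.9184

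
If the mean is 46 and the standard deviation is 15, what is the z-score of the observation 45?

-0.0667

Step 1: Recall the z-score formula: z = (x - mu) / sigma
Step 2: Substitute values: z = (45 - 46) / 15
Step 3: z = -1 / 15 = -0.0667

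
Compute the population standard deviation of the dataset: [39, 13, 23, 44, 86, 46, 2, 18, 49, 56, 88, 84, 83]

28.5458

Step 1: Compute the mean: 48.5385
Step 2: Sum of squared deviations from the mean: 10593.2308
Step 3: Population variance = 10593.2308 / 13 = 814.8639
Step 4: Standard deviation = sqrt(814.8639) = 28.5458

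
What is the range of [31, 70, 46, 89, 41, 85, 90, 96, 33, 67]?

65

Step 1: Identify the maximum value: max = 96
Step 2: Identify the minimum value: min = 31
Step 3: Range = max - min = 96 - 31 = 65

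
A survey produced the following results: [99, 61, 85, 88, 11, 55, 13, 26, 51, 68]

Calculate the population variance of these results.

868.21

Step 1: Compute the mean: (99 + 61 + 85 + 88 + 11 + 55 + 13 + 26 + 51 + 68) / 10 = 55.7
Step 2: Compute squared deviations from the mean:
  (99 - 55.7)^2 = 1874.89
  (61 - 55.7)^2 = 28.09
  (85 - 55.7)^2 = 858.49
  (88 - 55.7)^2 = 1043.29
  (11 - 55.7)^2 = 1998.09
  (55 - 55.7)^2 = 0.49
  (13 - 55.7)^2 = 1823.29
  (26 - 55.7)^2 = 882.09
  (51 - 55.7)^2 = 22.09
  (68 - 55.7)^2 = 151.29
Step 3: Sum of squared deviations = 8682.1
Step 4: Population variance = 8682.1 / 10 = 868.21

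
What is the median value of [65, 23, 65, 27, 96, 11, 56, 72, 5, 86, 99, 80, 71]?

65

Step 1: Sort the data in ascending order: [5, 11, 23, 27, 56, 65, 65, 71, 72, 80, 86, 96, 99]
Step 2: The number of values is n = 13.
Step 3: Since n is odd, the median is the middle value at position 7: 65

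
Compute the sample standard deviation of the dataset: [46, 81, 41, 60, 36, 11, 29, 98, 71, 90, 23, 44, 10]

28.8939

Step 1: Compute the mean: 49.2308
Step 2: Sum of squared deviations from the mean: 10018.3077
Step 3: Sample variance = 10018.3077 / 12 = 834.859
Step 4: Standard deviation = sqrt(834.859) = 28.8939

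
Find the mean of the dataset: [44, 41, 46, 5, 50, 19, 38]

34.7143

Step 1: Sum all values: 44 + 41 + 46 + 5 + 50 + 19 + 38 = 243
Step 2: Count the number of values: n = 7
Step 3: Mean = sum / n = 243 / 7 = 34.7143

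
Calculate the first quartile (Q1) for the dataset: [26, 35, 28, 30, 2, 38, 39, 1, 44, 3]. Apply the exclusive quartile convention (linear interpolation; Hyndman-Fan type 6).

2.75

Step 1: Sort the data: [1, 2, 3, 26, 28, 30, 35, 38, 39, 44]
Step 2: n = 10
Step 3: Using the exclusive quartile method:
  Q1 = 2.75
  Q2 (median) = 29
  Q3 = 38.25
  IQR = Q3 - Q1 = 38.25 - 2.75 = 35.5
Step 4: Q1 = 2.75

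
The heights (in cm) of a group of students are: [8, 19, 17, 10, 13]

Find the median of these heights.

13

Step 1: Sort the data in ascending order: [8, 10, 13, 17, 19]
Step 2: The number of values is n = 5.
Step 3: Since n is odd, the median is the middle value at position 3: 13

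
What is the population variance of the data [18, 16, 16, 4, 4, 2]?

45.3333

Step 1: Compute the mean: (18 + 16 + 16 + 4 + 4 + 2) / 6 = 10
Step 2: Compute squared deviations from the mean:
  (18 - 10)^2 = 64
  (16 - 10)^2 = 36
  (16 - 10)^2 = 36
  (4 - 10)^2 = 36
  (4 - 10)^2 = 36
  (2 - 10)^2 = 64
Step 3: Sum of squared deviations = 272
Step 4: Population variance = 272 / 6 = 45.3333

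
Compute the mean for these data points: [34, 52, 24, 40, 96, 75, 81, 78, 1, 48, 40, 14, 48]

48.5385

Step 1: Sum all values: 34 + 52 + 24 + 40 + 96 + 75 + 81 + 78 + 1 + 48 + 40 + 14 + 48 = 631
Step 2: Count the number of values: n = 13
Step 3: Mean = sum / n = 631 / 13 = 48.5385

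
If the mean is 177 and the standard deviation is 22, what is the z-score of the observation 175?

-0.0909

Step 1: Recall the z-score formula: z = (x - mu) / sigma
Step 2: Substitute values: z = (175 - 177) / 22
Step 3: z = -2 / 22 = -0.0909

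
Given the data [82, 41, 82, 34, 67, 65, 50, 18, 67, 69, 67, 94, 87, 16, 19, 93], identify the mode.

67

Step 1: Count the frequency of each value:
  16: appears 1 time(s)
  18: appears 1 time(s)
  19: appears 1 time(s)
  34: appears 1 time(s)
  41: appears 1 time(s)
  50: appears 1 time(s)
  65: appears 1 time(s)
  67: appears 3 time(s)
  69: appears 1 time(s)
  82: appears 2 time(s)
  87: appears 1 time(s)
  93: appears 1 time(s)
  94: appears 1 time(s)
Step 2: The value 67 appears most frequently (3 times).
Step 3: Mode = 67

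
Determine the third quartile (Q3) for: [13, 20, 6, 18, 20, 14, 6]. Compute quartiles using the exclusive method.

20

Step 1: Sort the data: [6, 6, 13, 14, 18, 20, 20]
Step 2: n = 7
Step 3: Using the exclusive quartile method:
  Q1 = 6
  Q2 (median) = 14
  Q3 = 20
  IQR = Q3 - Q1 = 20 - 6 = 14
Step 4: Q3 = 20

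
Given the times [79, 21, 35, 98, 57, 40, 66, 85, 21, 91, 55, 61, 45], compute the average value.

58

Step 1: Sum all values: 79 + 21 + 35 + 98 + 57 + 40 + 66 + 85 + 21 + 91 + 55 + 61 + 45 = 754
Step 2: Count the number of values: n = 13
Step 3: Mean = sum / n = 754 / 13 = 58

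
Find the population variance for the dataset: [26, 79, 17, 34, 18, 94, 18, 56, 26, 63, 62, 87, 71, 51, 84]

703.44

Step 1: Compute the mean: (26 + 79 + 17 + 34 + 18 + 94 + 18 + 56 + 26 + 63 + 62 + 87 + 71 + 51 + 84) / 15 = 52.4
Step 2: Compute squared deviations from the mean:
  (26 - 52.4)^2 = 696.96
  (79 - 52.4)^2 = 707.56
  (17 - 52.4)^2 = 1253.16
  (34 - 52.4)^2 = 338.56
  (18 - 52.4)^2 = 1183.36
  (94 - 52.4)^2 = 1730.56
  (18 - 52.4)^2 = 1183.36
  (56 - 52.4)^2 = 12.96
  (26 - 52.4)^2 = 696.96
  (63 - 52.4)^2 = 112.36
  (62 - 52.4)^2 = 92.16
  (87 - 52.4)^2 = 1197.16
  (71 - 52.4)^2 = 345.96
  (51 - 52.4)^2 = 1.96
  (84 - 52.4)^2 = 998.56
Step 3: Sum of squared deviations = 10551.6
Step 4: Population variance = 10551.6 / 15 = 703.44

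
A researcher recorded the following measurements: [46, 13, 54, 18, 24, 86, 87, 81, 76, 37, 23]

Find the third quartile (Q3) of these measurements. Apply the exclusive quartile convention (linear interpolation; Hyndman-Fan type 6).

81

Step 1: Sort the data: [13, 18, 23, 24, 37, 46, 54, 76, 81, 86, 87]
Step 2: n = 11
Step 3: Using the exclusive quartile method:
  Q1 = 23
  Q2 (median) = 46
  Q3 = 81
  IQR = Q3 - Q1 = 81 - 23 = 58
Step 4: Q3 = 81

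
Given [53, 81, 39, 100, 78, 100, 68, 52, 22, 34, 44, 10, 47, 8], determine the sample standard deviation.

29.8192

Step 1: Compute the mean: 52.5714
Step 2: Sum of squared deviations from the mean: 11559.4286
Step 3: Sample variance = 11559.4286 / 13 = 889.1868
Step 4: Standard deviation = sqrt(889.1868) = 29.8192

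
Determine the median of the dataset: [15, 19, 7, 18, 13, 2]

14

Step 1: Sort the data in ascending order: [2, 7, 13, 15, 18, 19]
Step 2: The number of values is n = 6.
Step 3: Since n is even, the median is the average of positions 3 and 4:
  Median = (13 + 15) / 2 = 14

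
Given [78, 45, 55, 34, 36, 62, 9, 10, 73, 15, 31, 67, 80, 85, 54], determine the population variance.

615.9289

Step 1: Compute the mean: (78 + 45 + 55 + 34 + 36 + 62 + 9 + 10 + 73 + 15 + 31 + 67 + 80 + 85 + 54) / 15 = 48.9333
Step 2: Compute squared deviations from the mean:
  (78 - 48.9333)^2 = 844.8711
  (45 - 48.9333)^2 = 15.4711
  (55 - 48.9333)^2 = 36.8044
  (34 - 48.9333)^2 = 223.0044
  (36 - 48.9333)^2 = 167.2711
  (62 - 48.9333)^2 = 170.7378
  (9 - 48.9333)^2 = 1594.6711
  (10 - 48.9333)^2 = 1515.8044
  (73 - 48.9333)^2 = 579.2044
  (15 - 48.9333)^2 = 1151.4711
  (31 - 48.9333)^2 = 321.6044
  (67 - 48.9333)^2 = 326.4044
  (80 - 48.9333)^2 = 965.1378
  (85 - 48.9333)^2 = 1300.8044
  (54 - 48.9333)^2 = 25.6711
Step 3: Sum of squared deviations = 9238.9333
Step 4: Population variance = 9238.9333 / 15 = 615.9289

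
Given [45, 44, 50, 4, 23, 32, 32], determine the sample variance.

249.4762

Step 1: Compute the mean: (45 + 44 + 50 + 4 + 23 + 32 + 32) / 7 = 32.8571
Step 2: Compute squared deviations from the mean:
  (45 - 32.8571)^2 = 147.449
  (44 - 32.8571)^2 = 124.1633
  (50 - 32.8571)^2 = 293.8776
  (4 - 32.8571)^2 = 832.7347
  (23 - 32.8571)^2 = 97.1633
  (32 - 32.8571)^2 = 0.7347
  (32 - 32.8571)^2 = 0.7347
Step 3: Sum of squared deviations = 1496.8571
Step 4: Sample variance = 1496.8571 / 6 = 249.4762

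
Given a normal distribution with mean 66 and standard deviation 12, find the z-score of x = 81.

1.25

Step 1: Recall the z-score formula: z = (x - mu) / sigma
Step 2: Substitute values: z = (81 - 66) / 12
Step 3: z = 15 / 12 = 1.25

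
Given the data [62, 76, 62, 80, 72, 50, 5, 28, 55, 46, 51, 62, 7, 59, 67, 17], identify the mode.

62

Step 1: Count the frequency of each value:
  5: appears 1 time(s)
  7: appears 1 time(s)
  17: appears 1 time(s)
  28: appears 1 time(s)
  46: appears 1 time(s)
  50: appears 1 time(s)
  51: appears 1 time(s)
  55: appears 1 time(s)
  59: appears 1 time(s)
  62: appears 3 time(s)
  67: appears 1 time(s)
  72: appears 1 time(s)
  76: appears 1 time(s)
  80: appears 1 time(s)
Step 2: The value 62 appears most frequently (3 times).
Step 3: Mode = 62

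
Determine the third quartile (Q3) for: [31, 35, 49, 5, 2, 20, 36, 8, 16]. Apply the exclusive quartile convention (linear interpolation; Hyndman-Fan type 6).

35.5

Step 1: Sort the data: [2, 5, 8, 16, 20, 31, 35, 36, 49]
Step 2: n = 9
Step 3: Using the exclusive quartile method:
  Q1 = 6.5
  Q2 (median) = 20
  Q3 = 35.5
  IQR = Q3 - Q1 = 35.5 - 6.5 = 29
Step 4: Q3 = 35.5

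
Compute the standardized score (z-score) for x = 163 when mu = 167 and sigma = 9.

-0.4444

Step 1: Recall the z-score formula: z = (x - mu) / sigma
Step 2: Substitute values: z = (163 - 167) / 9
Step 3: z = -4 / 9 = -0.4444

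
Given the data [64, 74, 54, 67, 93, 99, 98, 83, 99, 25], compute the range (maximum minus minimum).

74

Step 1: Identify the maximum value: max = 99
Step 2: Identify the minimum value: min = 25
Step 3: Range = max - min = 99 - 25 = 74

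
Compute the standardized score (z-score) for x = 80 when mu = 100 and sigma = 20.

-1

Step 1: Recall the z-score formula: z = (x - mu) / sigma
Step 2: Substitute values: z = (80 - 100) / 20
Step 3: z = -20 / 20 = -1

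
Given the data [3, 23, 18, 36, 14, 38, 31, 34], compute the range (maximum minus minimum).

35

Step 1: Identify the maximum value: max = 38
Step 2: Identify the minimum value: min = 3
Step 3: Range = max - min = 38 - 3 = 35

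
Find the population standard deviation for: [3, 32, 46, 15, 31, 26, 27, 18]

12.0597

Step 1: Compute the mean: 24.75
Step 2: Sum of squared deviations from the mean: 1163.5
Step 3: Population variance = 1163.5 / 8 = 145.4375
Step 4: Standard deviation = sqrt(145.4375) = 12.0597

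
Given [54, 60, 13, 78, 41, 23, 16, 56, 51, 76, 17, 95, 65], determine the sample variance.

690.4231

Step 1: Compute the mean: (54 + 60 + 13 + 78 + 41 + 23 + 16 + 56 + 51 + 76 + 17 + 95 + 65) / 13 = 49.6154
Step 2: Compute squared deviations from the mean:
  (54 - 49.6154)^2 = 19.2249
  (60 - 49.6154)^2 = 107.8402
  (13 - 49.6154)^2 = 1340.6864
  (78 - 49.6154)^2 = 805.6864
  (41 - 49.6154)^2 = 74.2249
  (23 - 49.6154)^2 = 708.3787
  (16 - 49.6154)^2 = 1129.9941
  (56 - 49.6154)^2 = 40.7633
  (51 - 49.6154)^2 = 1.9172
  (76 - 49.6154)^2 = 696.1479
  (17 - 49.6154)^2 = 1063.7633
  (95 - 49.6154)^2 = 2059.7633
  (65 - 49.6154)^2 = 236.6864
Step 3: Sum of squared deviations = 8285.0769
Step 4: Sample variance = 8285.0769 / 12 = 690.4231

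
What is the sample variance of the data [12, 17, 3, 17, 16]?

35.5

Step 1: Compute the mean: (12 + 17 + 3 + 17 + 16) / 5 = 13
Step 2: Compute squared deviations from the mean:
  (12 - 13)^2 = 1
  (17 - 13)^2 = 16
  (3 - 13)^2 = 100
  (17 - 13)^2 = 16
  (16 - 13)^2 = 9
Step 3: Sum of squared deviations = 142
Step 4: Sample variance = 142 / 4 = 35.5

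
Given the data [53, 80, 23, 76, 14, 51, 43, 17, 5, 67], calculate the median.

47

Step 1: Sort the data in ascending order: [5, 14, 17, 23, 43, 51, 53, 67, 76, 80]
Step 2: The number of values is n = 10.
Step 3: Since n is even, the median is the average of positions 5 and 6:
  Median = (43 + 51) / 2 = 47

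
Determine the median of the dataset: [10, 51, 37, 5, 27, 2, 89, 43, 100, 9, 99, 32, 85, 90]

40

Step 1: Sort the data in ascending order: [2, 5, 9, 10, 27, 32, 37, 43, 51, 85, 89, 90, 99, 100]
Step 2: The number of values is n = 14.
Step 3: Since n is even, the median is the average of positions 7 and 8:
  Median = (37 + 43) / 2 = 40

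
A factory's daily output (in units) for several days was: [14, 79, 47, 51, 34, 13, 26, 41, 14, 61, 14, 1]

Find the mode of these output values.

14

Step 1: Count the frequency of each value:
  1: appears 1 time(s)
  13: appears 1 time(s)
  14: appears 3 time(s)
  26: appears 1 time(s)
  34: appears 1 time(s)
  41: appears 1 time(s)
  47: appears 1 time(s)
  51: appears 1 time(s)
  61: appears 1 time(s)
  79: appears 1 time(s)
Step 2: The value 14 appears most frequently (3 times).
Step 3: Mode = 14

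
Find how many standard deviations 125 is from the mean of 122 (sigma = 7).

0.4286

Step 1: Recall the z-score formula: z = (x - mu) / sigma
Step 2: Substitute values: z = (125 - 122) / 7
Step 3: z = 3 / 7 = 0.4286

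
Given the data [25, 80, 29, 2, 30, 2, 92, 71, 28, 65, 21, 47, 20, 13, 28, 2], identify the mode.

2

Step 1: Count the frequency of each value:
  2: appears 3 time(s)
  13: appears 1 time(s)
  20: appears 1 time(s)
  21: appears 1 time(s)
  25: appears 1 time(s)
  28: appears 2 time(s)
  29: appears 1 time(s)
  30: appears 1 time(s)
  47: appears 1 time(s)
  65: appears 1 time(s)
  71: appears 1 time(s)
  80: appears 1 time(s)
  92: appears 1 time(s)
Step 2: The value 2 appears most frequently (3 times).
Step 3: Mode = 2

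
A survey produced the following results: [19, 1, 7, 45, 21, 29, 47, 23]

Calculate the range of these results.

46

Step 1: Identify the maximum value: max = 47
Step 2: Identify the minimum value: min = 1
Step 3: Range = max - min = 47 - 1 = 46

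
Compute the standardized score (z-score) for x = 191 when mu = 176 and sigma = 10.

1.5

Step 1: Recall the z-score formula: z = (x - mu) / sigma
Step 2: Substitute values: z = (191 - 176) / 10
Step 3: z = 15 / 10 = 1.5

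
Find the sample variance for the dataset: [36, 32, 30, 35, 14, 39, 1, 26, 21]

149.5

Step 1: Compute the mean: (36 + 32 + 30 + 35 + 14 + 39 + 1 + 26 + 21) / 9 = 26
Step 2: Compute squared deviations from the mean:
  (36 - 26)^2 = 100
  (32 - 26)^2 = 36
  (30 - 26)^2 = 16
  (35 - 26)^2 = 81
  (14 - 26)^2 = 144
  (39 - 26)^2 = 169
  (1 - 26)^2 = 625
  (26 - 26)^2 = 0
  (21 - 26)^2 = 25
Step 3: Sum of squared deviations = 1196
Step 4: Sample variance = 1196 / 8 = 149.5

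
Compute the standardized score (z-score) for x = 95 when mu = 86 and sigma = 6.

1.5

Step 1: Recall the z-score formula: z = (x - mu) / sigma
Step 2: Substitute values: z = (95 - 86) / 6
Step 3: z = 9 / 6 = 1.5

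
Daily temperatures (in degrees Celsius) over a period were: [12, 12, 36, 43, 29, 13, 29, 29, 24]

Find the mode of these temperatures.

29

Step 1: Count the frequency of each value:
  12: appears 2 time(s)
  13: appears 1 time(s)
  24: appears 1 time(s)
  29: appears 3 time(s)
  36: appears 1 time(s)
  43: appears 1 time(s)
Step 2: The value 29 appears most frequently (3 times).
Step 3: Mode = 29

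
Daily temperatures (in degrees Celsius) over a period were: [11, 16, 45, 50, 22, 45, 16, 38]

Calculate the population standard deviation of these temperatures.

14.7049

Step 1: Compute the mean: 30.375
Step 2: Sum of squared deviations from the mean: 1729.875
Step 3: Population variance = 1729.875 / 8 = 216.2344
Step 4: Standard deviation = sqrt(216.2344) = 14.7049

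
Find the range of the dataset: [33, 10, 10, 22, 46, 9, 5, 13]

41

Step 1: Identify the maximum value: max = 46
Step 2: Identify the minimum value: min = 5
Step 3: Range = max - min = 46 - 5 = 41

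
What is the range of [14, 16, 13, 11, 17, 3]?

14

Step 1: Identify the maximum value: max = 17
Step 2: Identify the minimum value: min = 3
Step 3: Range = max - min = 17 - 3 = 14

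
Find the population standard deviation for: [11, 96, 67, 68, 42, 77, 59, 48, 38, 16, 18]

26.0121

Step 1: Compute the mean: 49.0909
Step 2: Sum of squared deviations from the mean: 7442.9091
Step 3: Population variance = 7442.9091 / 11 = 676.6281
Step 4: Standard deviation = sqrt(676.6281) = 26.0121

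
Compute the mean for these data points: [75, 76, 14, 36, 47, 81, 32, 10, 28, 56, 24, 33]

42.6667

Step 1: Sum all values: 75 + 76 + 14 + 36 + 47 + 81 + 32 + 10 + 28 + 56 + 24 + 33 = 512
Step 2: Count the number of values: n = 12
Step 3: Mean = sum / n = 512 / 12 = 42.6667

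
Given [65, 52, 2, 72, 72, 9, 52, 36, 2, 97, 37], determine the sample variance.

979.8909

Step 1: Compute the mean: (65 + 52 + 2 + 72 + 72 + 9 + 52 + 36 + 2 + 97 + 37) / 11 = 45.0909
Step 2: Compute squared deviations from the mean:
  (65 - 45.0909)^2 = 396.3719
  (52 - 45.0909)^2 = 47.7355
  (2 - 45.0909)^2 = 1856.8264
  (72 - 45.0909)^2 = 724.0992
  (72 - 45.0909)^2 = 724.0992
  (9 - 45.0909)^2 = 1302.5537
  (52 - 45.0909)^2 = 47.7355
  (36 - 45.0909)^2 = 82.6446
  (2 - 45.0909)^2 = 1856.8264
  (97 - 45.0909)^2 = 2694.5537
  (37 - 45.0909)^2 = 65.4628
Step 3: Sum of squared deviations = 9798.9091
Step 4: Sample variance = 9798.9091 / 10 = 979.8909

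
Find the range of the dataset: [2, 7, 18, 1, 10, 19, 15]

18

Step 1: Identify the maximum value: max = 19
Step 2: Identify the minimum value: min = 1
Step 3: Range = max - min = 19 - 1 = 18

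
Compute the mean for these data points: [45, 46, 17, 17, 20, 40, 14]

28.4286

Step 1: Sum all values: 45 + 46 + 17 + 17 + 20 + 40 + 14 = 199
Step 2: Count the number of values: n = 7
Step 3: Mean = sum / n = 199 / 7 = 28.4286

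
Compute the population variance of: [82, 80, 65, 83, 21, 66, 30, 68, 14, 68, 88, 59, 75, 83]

539.4286

Step 1: Compute the mean: (82 + 80 + 65 + 83 + 21 + 66 + 30 + 68 + 14 + 68 + 88 + 59 + 75 + 83) / 14 = 63
Step 2: Compute squared deviations from the mean:
  (82 - 63)^2 = 361
  (80 - 63)^2 = 289
  (65 - 63)^2 = 4
  (83 - 63)^2 = 400
  (21 - 63)^2 = 1764
  (66 - 63)^2 = 9
  (30 - 63)^2 = 1089
  (68 - 63)^2 = 25
  (14 - 63)^2 = 2401
  (68 - 63)^2 = 25
  (88 - 63)^2 = 625
  (59 - 63)^2 = 16
  (75 - 63)^2 = 144
  (83 - 63)^2 = 400
Step 3: Sum of squared deviations = 7552
Step 4: Population variance = 7552 / 14 = 539.4286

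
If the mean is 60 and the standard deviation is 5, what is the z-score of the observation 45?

-3

Step 1: Recall the z-score formula: z = (x - mu) / sigma
Step 2: Substitute values: z = (45 - 60) / 5
Step 3: z = -15 / 5 = -3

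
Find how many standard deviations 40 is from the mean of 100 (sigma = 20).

-3

Step 1: Recall the z-score formula: z = (x - mu) / sigma
Step 2: Substitute values: z = (40 - 100) / 20
Step 3: z = -60 / 20 = -3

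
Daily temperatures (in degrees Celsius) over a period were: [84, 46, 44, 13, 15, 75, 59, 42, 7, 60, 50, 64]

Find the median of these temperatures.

48

Step 1: Sort the data in ascending order: [7, 13, 15, 42, 44, 46, 50, 59, 60, 64, 75, 84]
Step 2: The number of values is n = 12.
Step 3: Since n is even, the median is the average of positions 6 and 7:
  Median = (46 + 50) / 2 = 48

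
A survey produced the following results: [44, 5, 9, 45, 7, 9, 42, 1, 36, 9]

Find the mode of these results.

9

Step 1: Count the frequency of each value:
  1: appears 1 time(s)
  5: appears 1 time(s)
  7: appears 1 time(s)
  9: appears 3 time(s)
  36: appears 1 time(s)
  42: appears 1 time(s)
  44: appears 1 time(s)
  45: appears 1 time(s)
Step 2: The value 9 appears most frequently (3 times).
Step 3: Mode = 9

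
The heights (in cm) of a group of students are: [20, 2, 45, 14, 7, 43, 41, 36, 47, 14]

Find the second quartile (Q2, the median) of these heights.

28

Step 1: Sort the data: [2, 7, 14, 14, 20, 36, 41, 43, 45, 47]
Step 2: n = 10
Step 3: Q2 is the median. Since n is even, it is the average of the values at positions 5 and 6:
  Q2 = (20 + 36) / 2 = 28
Step 4: Q2 = 28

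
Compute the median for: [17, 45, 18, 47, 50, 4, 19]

19

Step 1: Sort the data in ascending order: [4, 17, 18, 19, 45, 47, 50]
Step 2: The number of values is n = 7.
Step 3: Since n is odd, the median is the middle value at position 4: 19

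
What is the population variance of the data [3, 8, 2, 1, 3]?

5.84

Step 1: Compute the mean: (3 + 8 + 2 + 1 + 3) / 5 = 3.4
Step 2: Compute squared deviations from the mean:
  (3 - 3.4)^2 = 0.16
  (8 - 3.4)^2 = 21.16
  (2 - 3.4)^2 = 1.96
  (1 - 3.4)^2 = 5.76
  (3 - 3.4)^2 = 0.16
Step 3: Sum of squared deviations = 29.2
Step 4: Population variance = 29.2 / 5 = 5.84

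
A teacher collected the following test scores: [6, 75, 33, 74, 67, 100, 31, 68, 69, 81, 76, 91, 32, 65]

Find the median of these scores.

68.5

Step 1: Sort the data in ascending order: [6, 31, 32, 33, 65, 67, 68, 69, 74, 75, 76, 81, 91, 100]
Step 2: The number of values is n = 14.
Step 3: Since n is even, the median is the average of positions 7 and 8:
  Median = (68 + 69) / 2 = 68.5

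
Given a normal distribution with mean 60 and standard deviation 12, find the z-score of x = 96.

3

Step 1: Recall the z-score formula: z = (x - mu) / sigma
Step 2: Substitute values: z = (96 - 60) / 12
Step 3: z = 36 / 12 = 3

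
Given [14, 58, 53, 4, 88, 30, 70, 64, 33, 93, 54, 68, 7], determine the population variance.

787.4556

Step 1: Compute the mean: (14 + 58 + 53 + 4 + 88 + 30 + 70 + 64 + 33 + 93 + 54 + 68 + 7) / 13 = 48.9231
Step 2: Compute squared deviations from the mean:
  (14 - 48.9231)^2 = 1219.6213
  (58 - 48.9231)^2 = 82.3905
  (53 - 48.9231)^2 = 16.6213
  (4 - 48.9231)^2 = 2018.0828
  (88 - 48.9231)^2 = 1527.0059
  (30 - 48.9231)^2 = 358.0828
  (70 - 48.9231)^2 = 444.2367
  (64 - 48.9231)^2 = 227.3136
  (33 - 48.9231)^2 = 253.5444
  (93 - 48.9231)^2 = 1942.7751
  (54 - 48.9231)^2 = 25.7751
  (68 - 48.9231)^2 = 363.929
  (7 - 48.9231)^2 = 1757.5444
Step 3: Sum of squared deviations = 10236.9231
Step 4: Population variance = 10236.9231 / 13 = 787.4556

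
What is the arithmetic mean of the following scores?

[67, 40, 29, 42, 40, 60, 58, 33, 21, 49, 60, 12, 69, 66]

46.1429

Step 1: Sum all values: 67 + 40 + 29 + 42 + 40 + 60 + 58 + 33 + 21 + 49 + 60 + 12 + 69 + 66 = 646
Step 2: Count the number of values: n = 14
Step 3: Mean = sum / n = 646 / 14 = 46.1429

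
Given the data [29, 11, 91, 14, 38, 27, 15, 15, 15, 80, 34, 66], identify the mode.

15

Step 1: Count the frequency of each value:
  11: appears 1 time(s)
  14: appears 1 time(s)
  15: appears 3 time(s)
  27: appears 1 time(s)
  29: appears 1 time(s)
  34: appears 1 time(s)
  38: appears 1 time(s)
  66: appears 1 time(s)
  80: appears 1 time(s)
  91: appears 1 time(s)
Step 2: The value 15 appears most frequently (3 times).
Step 3: Mode = 15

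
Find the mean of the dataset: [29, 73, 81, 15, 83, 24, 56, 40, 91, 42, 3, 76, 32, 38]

48.7857

Step 1: Sum all values: 29 + 73 + 81 + 15 + 83 + 24 + 56 + 40 + 91 + 42 + 3 + 76 + 32 + 38 = 683
Step 2: Count the number of values: n = 14
Step 3: Mean = sum / n = 683 / 14 = 48.7857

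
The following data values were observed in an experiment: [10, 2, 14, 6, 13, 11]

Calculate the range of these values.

12

Step 1: Identify the maximum value: max = 14
Step 2: Identify the minimum value: min = 2
Step 3: Range = max - min = 14 - 2 = 12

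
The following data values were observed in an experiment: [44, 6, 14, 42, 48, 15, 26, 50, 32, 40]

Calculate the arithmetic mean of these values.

31.7

Step 1: Sum all values: 44 + 6 + 14 + 42 + 48 + 15 + 26 + 50 + 32 + 40 = 317
Step 2: Count the number of values: n = 10
Step 3: Mean = sum / n = 317 / 10 = 31.7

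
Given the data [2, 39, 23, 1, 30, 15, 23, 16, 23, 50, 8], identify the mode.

23

Step 1: Count the frequency of each value:
  1: appears 1 time(s)
  2: appears 1 time(s)
  8: appears 1 time(s)
  15: appears 1 time(s)
  16: appears 1 time(s)
  23: appears 3 time(s)
  30: appears 1 time(s)
  39: appears 1 time(s)
  50: appears 1 time(s)
Step 2: The value 23 appears most frequently (3 times).
Step 3: Mode = 23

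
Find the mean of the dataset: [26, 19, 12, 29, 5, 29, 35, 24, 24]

22.5556

Step 1: Sum all values: 26 + 19 + 12 + 29 + 5 + 29 + 35 + 24 + 24 = 203
Step 2: Count the number of values: n = 9
Step 3: Mean = sum / n = 203 / 9 = 22.5556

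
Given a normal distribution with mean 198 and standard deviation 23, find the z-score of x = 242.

1.913

Step 1: Recall the z-score formula: z = (x - mu) / sigma
Step 2: Substitute values: z = (242 - 198) / 23
Step 3: z = 44 / 23 = 1.913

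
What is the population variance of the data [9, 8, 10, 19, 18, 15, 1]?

34.5306

Step 1: Compute the mean: (9 + 8 + 10 + 19 + 18 + 15 + 1) / 7 = 11.4286
Step 2: Compute squared deviations from the mean:
  (9 - 11.4286)^2 = 5.898
  (8 - 11.4286)^2 = 11.7551
  (10 - 11.4286)^2 = 2.0408
  (19 - 11.4286)^2 = 57.3265
  (18 - 11.4286)^2 = 43.1837
  (15 - 11.4286)^2 = 12.7551
  (1 - 11.4286)^2 = 108.7551
Step 3: Sum of squared deviations = 241.7143
Step 4: Population variance = 241.7143 / 7 = 34.5306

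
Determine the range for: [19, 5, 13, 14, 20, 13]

15

Step 1: Identify the maximum value: max = 20
Step 2: Identify the minimum value: min = 5
Step 3: Range = max - min = 20 - 5 = 15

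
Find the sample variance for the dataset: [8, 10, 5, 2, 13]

18.3

Step 1: Compute the mean: (8 + 10 + 5 + 2 + 13) / 5 = 7.6
Step 2: Compute squared deviations from the mean:
  (8 - 7.6)^2 = 0.16
  (10 - 7.6)^2 = 5.76
  (5 - 7.6)^2 = 6.76
  (2 - 7.6)^2 = 31.36
  (13 - 7.6)^2 = 29.16
Step 3: Sum of squared deviations = 73.2
Step 4: Sample variance = 73.2 / 4 = 18.3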